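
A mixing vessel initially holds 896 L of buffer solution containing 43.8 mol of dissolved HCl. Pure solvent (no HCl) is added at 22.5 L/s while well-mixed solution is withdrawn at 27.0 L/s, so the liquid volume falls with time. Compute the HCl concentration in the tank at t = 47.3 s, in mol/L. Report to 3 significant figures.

0.0126 mol/L

Let m(t) be the amount of HCl. Volume: V(t) = V₀ + (Q_in − Q_out) t = 896 − 4.5000 t; V(47.3) = 683.15 L.
Solute balance: dm/dt = 0 − Q_out C = −Q_out m/V(t).
dm/m = −Q_out dt/(V₀ − 4.5000 t); integrating gives ln(m/m₀) = −(Q_out/(Q_in−Q_out)) ln(V/V₀).
m = m₀ (V₀/V)^(Q_out/(Q_in−Q_out)) = 43.8 × (896/683.15)^(-6.0000) = 8.6044 mol.
C = m/V = 8.6044/683.15 = 0.012595 mol/L.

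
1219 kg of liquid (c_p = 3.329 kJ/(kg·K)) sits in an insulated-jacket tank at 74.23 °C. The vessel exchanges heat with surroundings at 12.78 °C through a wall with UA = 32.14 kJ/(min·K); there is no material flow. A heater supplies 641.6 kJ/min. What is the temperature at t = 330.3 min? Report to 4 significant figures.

M c_p dT/dt = −UA(T − T_amb) + Q̇.
dT/dt = (T_ss − T)/τ with T_ss = T_amb + Q̇/UA = 12.78 + 641.6/32.14 = 32.7427 °C, τ = M c_p/UA = 1219·3.329/32.14 = 126.262 min.
T approaches T_ss exponentially: T(t) = T_ss + (T₀ − T_ss) e^(−t/τ).
T(330.3) = 32.7427 + (41.4873)·0.0730950 = 35.7752 °C.

35.78 °C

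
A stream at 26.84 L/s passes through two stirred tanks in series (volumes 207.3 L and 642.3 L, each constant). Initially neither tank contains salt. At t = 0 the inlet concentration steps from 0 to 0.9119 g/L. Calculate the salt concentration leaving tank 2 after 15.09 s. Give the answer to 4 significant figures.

0.2568 g/L

Each tank obeys Vᵢ dCᵢ/dt = Q(Cᵢ₋₁ − Cᵢ), so τᵢ = Vᵢ/Q.
τ₁ = 207.3/26.84 = 7.72355 s; τ₂ = 642.3/26.84 = 23.9307 s.
Tank 1: C₁ = C_in(1 − e^(−t/τ₁)). Tank 2 (τ₁ ≠ τ₂): C₂ = C_in[1 − (τ₁ e^(−t/τ₁) − τ₂ e^(−t/τ₂))/(τ₁ − τ₂)].
At t = 15.09: e^(−t/τ₁) = 0.141739, e^(−t/τ₂) = 0.532288.
C₂ = 0.9119·[1 − (7.72355·0.141739 − 23.9307·0.532288)/(-16.2072)] = 0.9119·0.281596 = 0.256787 g/L.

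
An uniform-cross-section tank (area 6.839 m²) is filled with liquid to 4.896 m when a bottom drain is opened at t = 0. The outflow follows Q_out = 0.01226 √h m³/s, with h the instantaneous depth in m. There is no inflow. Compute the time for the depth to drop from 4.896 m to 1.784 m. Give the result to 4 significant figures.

978.5 s

With no inflow, A dh/dt = −0.01226 √h.
Separate and integrate: 2(√h − √h₀) = −(0.01226/A) t.
t = 2A(√h₀ − √h)/0.01226 = 2·6.839·(√4.896 − √1.784)/0.01226
  = 13.6780 × (2.21269 − 1.33566) / 0.01226 = 978.463 s.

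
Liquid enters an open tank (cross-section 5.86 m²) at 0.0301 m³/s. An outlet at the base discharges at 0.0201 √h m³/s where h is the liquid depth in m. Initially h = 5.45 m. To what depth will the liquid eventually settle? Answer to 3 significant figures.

2.24 m

Level balance: A dh/dt = 0.0301 − 0.0201 √h. Setting dh/dt = 0:
Q_in = 0.0201 √h_ss ⇒ √h_ss = 0.0301/0.0201 = 1.4975.
h_ss = 1.4975² = 2.2425 m. (Since h₀ = 5.45 m > h_ss, the level will fall toward this value.)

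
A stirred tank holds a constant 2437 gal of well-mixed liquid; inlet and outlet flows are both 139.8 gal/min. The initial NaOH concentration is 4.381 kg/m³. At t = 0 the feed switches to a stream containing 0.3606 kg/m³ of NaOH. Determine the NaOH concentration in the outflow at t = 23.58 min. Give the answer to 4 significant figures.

1.400 kg/m³

Accumulation = in − out for the solute gives V dC/dt = Q(C_in − C).
So dC/dt = (C_in − C)/τ with τ = V/Q = 2437/139.8 = 17.4320 min.
This is linear first-order; C(t) = C_in + (C₀ − C_in) e^(−t/τ).
C(23.58) = 0.3606 + (4.381 − 0.3606)·e^(−23.58/17.4320) = 0.3606 + (4.02040)·0.258546 = 1.40006 kg/m³.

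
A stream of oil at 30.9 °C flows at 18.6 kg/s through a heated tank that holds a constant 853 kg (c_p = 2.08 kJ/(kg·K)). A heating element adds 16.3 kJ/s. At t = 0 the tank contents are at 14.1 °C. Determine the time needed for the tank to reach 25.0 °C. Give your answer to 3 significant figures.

46.0 s

M c_p dT/dt = ṁ c_p (T_in − T) + Q̇.
τ = M/ṁ = 45.860 s; T_ss = T_in + Q̇/(ṁ c_p) = 31.321 °C.
T(t) = T_ss + (T₀ − T_ss) e^(−t/τ). Set T = 25.0:
e^(−t/τ) = (25.0 − 31.321)/(14.1 − 31.321) = 0.36706
t = −45.860 · ln(0.36706) = 45.962 s.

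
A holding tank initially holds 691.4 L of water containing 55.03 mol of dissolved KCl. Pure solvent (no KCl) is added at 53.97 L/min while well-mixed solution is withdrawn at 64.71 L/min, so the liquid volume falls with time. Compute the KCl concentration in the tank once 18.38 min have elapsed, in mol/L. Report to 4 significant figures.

0.01470 mol/L

Let m(t) be the amount of KCl. Volume: V(t) = V₀ + (Q_in − Q_out) t = 691.4 − 10.7400 t; V(18.38) = 493.999 L.
Species balance (pure solvent in): dm/dt = −Q_out · m/V(t).
Separate: dm/m = −Q_out dt/V(t) ⇒ ln(m/m₀) = −(Q_out/(Q_in−Q_out)) ln(V/V₀).
m = m₀ (V₀/V)^(Q_out/(Q_in−Q_out)) = 55.03 × (691.4/493.999)^(-6.02514) = 7.25952 mol.
C = m/V = 7.25952/493.999 = 0.0146954 mol/L.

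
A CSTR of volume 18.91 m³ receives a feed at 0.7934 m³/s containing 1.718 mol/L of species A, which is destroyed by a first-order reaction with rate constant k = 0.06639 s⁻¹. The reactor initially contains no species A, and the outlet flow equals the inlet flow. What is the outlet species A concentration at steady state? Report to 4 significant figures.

Accumulation = in − out − consumed: V dC/dt = Q C_in − Q C − k V C.
Steady state (dC/dt = 0): C_ss = Q C_in/(Q + kV) = C_in/(1 + kV/Q).
C_ss = 0.7934·1.718/(0.7934 + 0.06639·18.91) = 1.36306/2.04883 = 0.665286 mol/L.

0.6653 mol/L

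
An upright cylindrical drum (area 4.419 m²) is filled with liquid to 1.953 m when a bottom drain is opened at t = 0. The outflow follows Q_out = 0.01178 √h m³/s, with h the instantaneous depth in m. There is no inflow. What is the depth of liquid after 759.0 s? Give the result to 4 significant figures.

0.1489 m

Mass balance (ρ constant): A dh/dt = −0.01178 √h.
This is separable: 2 d(√h)/dt = −0.01178/A, so √h = √h₀ − (0.01178/(2A)) t.
√h = √1.953 − 0.01178·759.0/(2·4.419) = 1.39750 − 1.01166 = 0.385841.
h = 0.385841² = 0.148873 m.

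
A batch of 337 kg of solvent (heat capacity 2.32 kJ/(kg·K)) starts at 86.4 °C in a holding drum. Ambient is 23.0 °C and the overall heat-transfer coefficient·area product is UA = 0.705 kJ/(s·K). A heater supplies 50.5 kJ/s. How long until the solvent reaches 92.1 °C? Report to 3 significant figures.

1310 s

Unsteady energy balance on the tank contents: M c_p dT/dt = −UA(T − T_amb) + Q̇.
τ = M c_p/UA = 1109.0 s; T_ss = T_amb + Q̇/UA = 23.0 + 50.5/0.705 = 94.631 °C.
T(t) = T_ss + (T₀ − T_ss)e^(−t/τ); set T = 92.1:
t = −τ ln[(T − T_ss)/(T₀ − T_ss)] = −1109.0 · ln(0.30751) = 1307.8 s.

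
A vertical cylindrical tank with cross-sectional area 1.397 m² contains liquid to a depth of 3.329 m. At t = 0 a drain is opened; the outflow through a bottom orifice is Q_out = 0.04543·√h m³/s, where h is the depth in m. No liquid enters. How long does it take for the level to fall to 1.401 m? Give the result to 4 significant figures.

39.42 s

A dh/dt = −Q_out = −0.04543 √h.
Separate and integrate: 2(√h − √h₀) = −(0.04543/A) t.
t = 2A(√h₀ − √h)/0.04543 = 2·1.397·(√3.329 − √1.401)/0.04543
  = 2.79400 × (1.82455 − 1.18364) / 0.04543 = 39.4171 s.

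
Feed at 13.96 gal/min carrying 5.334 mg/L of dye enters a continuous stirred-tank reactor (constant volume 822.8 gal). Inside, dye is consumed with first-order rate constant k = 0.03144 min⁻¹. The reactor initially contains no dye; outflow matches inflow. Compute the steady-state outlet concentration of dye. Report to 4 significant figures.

Accumulation = in − out − consumed: V dC/dt = Q C_in − Q C − k V C.
At steady state: 0 = Q C_in − (Q + kV) C_ss, so C_ss = Q C_in/(Q + kV).
C_ss = 13.96·5.334/(13.96 + 0.03144·822.8) = 74.4626/39.8288 = 1.86957 mg/L.

1.870 mg/L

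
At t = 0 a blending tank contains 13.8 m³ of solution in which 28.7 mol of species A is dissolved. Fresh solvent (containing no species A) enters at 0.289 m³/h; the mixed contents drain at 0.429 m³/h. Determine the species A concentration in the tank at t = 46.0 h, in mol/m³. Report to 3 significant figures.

0.568 mol/m³

Let m(t) be the amount of species A. Volume: V(t) = V₀ + (Q_in − Q_out) t = 13.8 − 0.14000 t; V(46.0) = 7.3600 m³.
Species balance (pure solvent in): dm/dt = −Q_out · m/V(t).
dm/m = −Q_out dt/(V₀ − 0.14000 t); integrating gives ln(m/m₀) = −(Q_out/(Q_in−Q_out)) ln(V/V₀).
m = m₀ (V₀/V)^(Q_out/(Q_in−Q_out)) = 28.7 × (13.8/7.3600)^(-3.0643) = 4.1815 mol.
C = m/V = 4.1815/7.3600 = 0.56813 mol/m³.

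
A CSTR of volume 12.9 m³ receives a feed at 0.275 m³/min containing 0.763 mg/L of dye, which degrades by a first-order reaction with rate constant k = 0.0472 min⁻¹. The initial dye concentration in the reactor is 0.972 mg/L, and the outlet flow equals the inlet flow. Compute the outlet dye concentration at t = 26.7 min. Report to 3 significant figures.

0.355 mg/L

V dC/dt = Q(C_in − C) − k V C.
dC/dt = (Q/V) C_in − (Q/V + k) C; effective rate a = Q/V + k = 0.021318 + 0.0472 = 0.068518 min⁻¹.
C_ss = Q C_in/(Q + kV) = 0.23739 mg/L; C(t) = C_ss + (C₀ − C_ss) e^(−a t).
C(26.7) = 0.23739 + (0.73461)·e^(−0.068518·26.7) = 0.23739 + (0.73461)·0.16051 = 0.35530 mg/L.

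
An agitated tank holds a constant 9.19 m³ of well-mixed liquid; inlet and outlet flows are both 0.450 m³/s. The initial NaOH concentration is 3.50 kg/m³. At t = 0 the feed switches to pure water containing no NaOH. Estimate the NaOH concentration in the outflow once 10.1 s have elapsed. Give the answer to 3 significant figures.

2.13 kg/m³

Accumulation = in − out for the solute gives V dC/dt = Q(C_in − C).
Time constant τ = V/Q = 9.19/0.450 = 20.422 s.
C approaches C_in exponentially: C(t) = C_in + (C₀ − C_in) e^(−t/τ).
C(10.1) = 0 + (3.50 − 0)·e^(−10.1/20.422) = 0 + (3.5000)·0.60984 = 2.1344 kg/m³.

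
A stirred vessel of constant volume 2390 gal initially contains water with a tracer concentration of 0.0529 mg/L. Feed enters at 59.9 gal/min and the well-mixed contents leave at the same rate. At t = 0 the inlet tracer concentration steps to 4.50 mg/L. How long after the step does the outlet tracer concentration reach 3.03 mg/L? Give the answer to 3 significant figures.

44.2 min

Species balance: V dC/dt = Q(C_in − C) ⇒ τ = V/Q = 39.900 min.
C(t) = C_in + (C₀ − C_in) e^(−t/τ). Set C = 3.03 and solve for t:
e^(−t/τ) = (C − C_in)/(C₀ − C_in) = (3.03 − 4.50)/(0.0529 − 4.50) = 0.33055
t = −τ ln(…) = 39.900 × 1.1070 = 44.169 min.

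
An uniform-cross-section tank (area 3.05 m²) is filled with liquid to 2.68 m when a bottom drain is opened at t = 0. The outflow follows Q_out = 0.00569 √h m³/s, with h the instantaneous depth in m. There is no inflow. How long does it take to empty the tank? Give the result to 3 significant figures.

A dh/dt = −Q_out = −0.00569 √h.
Separate and integrate: 2(√h − √h₀) = −(0.00569/A) t.
Tank is empty when √h = 0: t_empty = 2A√h₀/0.00569.
t_empty = 2·3.05·√2.68/0.00569 = 6.1000·1.6371/0.00569 = 1755.0 s.

1760 s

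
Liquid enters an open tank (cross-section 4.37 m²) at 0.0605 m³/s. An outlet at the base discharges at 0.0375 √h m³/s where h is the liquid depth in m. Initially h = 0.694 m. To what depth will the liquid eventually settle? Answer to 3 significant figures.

2.60 m

Accumulation of liquid (constant cross-section A): A dh/dt = Q_in − 0.0375 √h. At steady state dh/dt = 0:
Q_in = 0.0375 √h_ss ⇒ √h_ss = 0.0605/0.0375 = 1.6133.
h_ss = 1.6133² = 2.6028 m. (Since h₀ = 0.694 m < h_ss, the level will rise toward this value.)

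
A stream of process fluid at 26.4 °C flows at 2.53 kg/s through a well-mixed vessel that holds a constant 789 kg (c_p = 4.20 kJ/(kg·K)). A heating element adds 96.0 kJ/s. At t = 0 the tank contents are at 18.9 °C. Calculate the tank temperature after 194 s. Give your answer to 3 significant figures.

26.6 °C

M c_p dT/dt = ṁ c_p (T_in − T) + Q̇.
Rearrange: dT/dt = (T_ss − T)/τ with τ = M/ṁ = 311.86 s and T_ss = T_in + Q̇/(ṁ c_p) = 35.434 °C.
T approaches T_ss exponentially: T(t) = T_ss + (T₀ − T_ss) e^(−t/τ).
T(194) = 35.434 + (-16.534)·e^(−194/311.86) = 35.434 + (-16.534)·0.53683 = 26.558 °C.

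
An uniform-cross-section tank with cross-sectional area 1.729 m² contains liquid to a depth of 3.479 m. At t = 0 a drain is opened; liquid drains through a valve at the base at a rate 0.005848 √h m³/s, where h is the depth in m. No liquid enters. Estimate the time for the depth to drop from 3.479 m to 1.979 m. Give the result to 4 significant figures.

With no inflow, A dh/dt = −0.005848 √h.
This is separable: 2 d(√h)/dt = −0.005848/A, so √h = √h₀ − (0.005848/(2A)) t.
t = 2A(√h₀ − √h)/0.005848 = 2·1.729·(√3.479 − √1.979)/0.005848
  = 3.45800 × (1.86521 − 1.40677) / 0.005848 = 271.081 s.

271.1 s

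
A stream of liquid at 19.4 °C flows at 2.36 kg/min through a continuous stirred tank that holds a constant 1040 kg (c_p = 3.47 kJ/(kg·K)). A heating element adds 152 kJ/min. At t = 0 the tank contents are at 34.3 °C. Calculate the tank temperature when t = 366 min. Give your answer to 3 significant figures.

36.4 °C

Heat balance on the well-mixed liquid: M c_p dT/dt = ṁ c_p (T_in − T) + 152.
τ = M/ṁ = 440.68 min; T_ss = T_in + Q̇/(ṁ c_p) = 19.4 + 152/(2.36·3.47) = 37.961 °C.
Solution: T(t) = T_ss + (T₀ − T_ss) e^(−t/τ).
T(366) = 37.961 + (-3.6610)·e^(−366/440.68) = 37.961 + (-3.6610)·0.43581 = 36.366 °C.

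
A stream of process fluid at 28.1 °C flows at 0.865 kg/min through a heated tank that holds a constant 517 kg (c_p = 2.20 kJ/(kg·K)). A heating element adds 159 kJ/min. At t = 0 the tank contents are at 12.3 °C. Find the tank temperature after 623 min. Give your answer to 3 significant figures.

76.6 °C

Heat balance on the well-mixed liquid: M c_p dT/dt = ṁ c_p (T_in − T) + 159.
τ = M/ṁ = 597.69 min; T_ss = T_in + Q̇/(ṁ c_p) = 28.1 + 159/(0.865·2.20) = 111.65 °C.
Solution: T(t) = T_ss + (T₀ − T_ss) e^(−t/τ).
T(623) = 111.65 + (-99.352)·e^(−623/597.69) = 111.65 + (-99.352)·0.35263 = 76.618 °C.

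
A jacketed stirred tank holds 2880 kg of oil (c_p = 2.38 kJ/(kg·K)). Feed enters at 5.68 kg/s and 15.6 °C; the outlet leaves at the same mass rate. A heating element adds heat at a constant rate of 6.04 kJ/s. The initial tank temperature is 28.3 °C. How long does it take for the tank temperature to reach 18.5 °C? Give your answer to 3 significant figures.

816 s

M c_p dT/dt = ṁ c_p (T_in − T) + Q̇.
τ = M/ṁ = 507.04 s; T_ss = T_in + Q̇/(ṁ c_p) = 16.047 °C.
T(t) = T_ss + (T₀ − T_ss) e^(−t/τ). Set T = 18.5:
e^(−t/τ) = (18.5 − 16.047)/(28.3 − 16.047) = 0.20021
t = −507.04 · ln(0.20021) = 815.52 s.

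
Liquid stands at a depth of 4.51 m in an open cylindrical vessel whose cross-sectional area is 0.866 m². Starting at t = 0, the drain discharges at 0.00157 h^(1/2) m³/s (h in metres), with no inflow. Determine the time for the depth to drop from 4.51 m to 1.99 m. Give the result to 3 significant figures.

Unsteady balance on liquid volume: A dh/dt = −0.00157 √h.
This is separable: 2 d(√h)/dt = −0.00157/A, so √h = √h₀ − (0.00157/(2A)) t.
t = 2A(√h₀ − √h)/0.00157 = 2·0.866·(√4.51 − √1.99)/0.00157
  = 1.7320 × (2.1237 − 1.4107) / 0.00157 = 786.57 s.

787 s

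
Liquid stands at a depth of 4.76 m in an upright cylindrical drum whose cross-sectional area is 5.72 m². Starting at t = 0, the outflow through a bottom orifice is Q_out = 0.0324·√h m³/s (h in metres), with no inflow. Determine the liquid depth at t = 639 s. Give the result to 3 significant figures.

0.138 m

A dh/dt = −Q_out = −0.0324 √h.
This is separable: 2 d(√h)/dt = −0.0324/A, so √h = √h₀ − (0.0324/(2A)) t.
√h = √4.76 − 0.0324·639/(2·5.72) = 2.1817 − 1.8098 = 0.37199.
h = 0.37199² = 0.13837 m.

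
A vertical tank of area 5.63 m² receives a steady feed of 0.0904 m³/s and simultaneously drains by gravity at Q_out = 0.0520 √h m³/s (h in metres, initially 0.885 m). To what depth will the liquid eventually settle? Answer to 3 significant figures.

3.02 m

Level balance: A dh/dt = 0.0904 − 0.0520 √h. Setting dh/dt = 0:
Q_in = 0.0520 √h_ss ⇒ √h_ss = 0.0904/0.0520 = 1.7385.
h_ss = 1.7385² = 3.0222 m. (Since h₀ = 0.885 m < h_ss, the level will rise toward this value.)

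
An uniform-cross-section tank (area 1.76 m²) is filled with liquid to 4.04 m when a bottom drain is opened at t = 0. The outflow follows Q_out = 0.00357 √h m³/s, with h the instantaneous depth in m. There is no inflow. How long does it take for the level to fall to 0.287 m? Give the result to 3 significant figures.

1450 s

With no inflow, A dh/dt = −0.00357 √h.
This is separable: 2 d(√h)/dt = −0.00357/A, so √h = √h₀ − (0.00357/(2A)) t.
t = 2A(√h₀ − √h)/0.00357 = 2·1.76·(√4.04 − √0.287)/0.00357
  = 3.5200 × (2.0100 − 0.53572) / 0.00357 = 1453.6 s.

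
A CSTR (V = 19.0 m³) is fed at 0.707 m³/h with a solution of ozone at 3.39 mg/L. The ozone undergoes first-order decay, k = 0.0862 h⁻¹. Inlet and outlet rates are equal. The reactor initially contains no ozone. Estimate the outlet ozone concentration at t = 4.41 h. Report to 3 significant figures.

0.429 mg/L

Accumulation = in − out − consumed: V dC/dt = Q C_in − Q C − k V C.
dC/dt = (Q/V) C_in − (Q/V + k) C; effective rate a = Q/V + k = 0.037211 + 0.0862 = 0.12341 h⁻¹.
C_ss = Q C_in/(Q + kV) = 1.0221 mg/L; C(t) = C_ss + (C₀ − C_ss) e^(−a t).
C(4.41) = 1.0221 + (-1.0221)·e^(−0.12341·4.41) = 1.0221 + (-1.0221)·0.58028 = 0.42901 mg/L.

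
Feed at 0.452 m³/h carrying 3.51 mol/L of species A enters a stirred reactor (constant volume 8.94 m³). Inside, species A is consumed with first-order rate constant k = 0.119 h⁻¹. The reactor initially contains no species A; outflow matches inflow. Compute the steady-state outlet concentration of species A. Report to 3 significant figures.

V dC/dt = Q(C_in − C) − k V C.
At steady state: 0 = Q C_in − (Q + kV) C_ss, so C_ss = Q C_in/(Q + kV).
C_ss = 0.452·3.51/(0.452 + 0.119·8.94) = 1.5865/1.5159 = 1.0466 mol/L.

1.05 mol/L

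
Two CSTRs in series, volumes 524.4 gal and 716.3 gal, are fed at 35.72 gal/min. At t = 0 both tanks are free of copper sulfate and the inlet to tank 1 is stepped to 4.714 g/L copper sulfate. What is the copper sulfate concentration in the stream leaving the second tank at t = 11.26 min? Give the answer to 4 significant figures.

Species balance on tank i: dCᵢ/dt = (Cᵢ₋₁ − Cᵢ)/τᵢ with τᵢ = Vᵢ/Q.
τ₁ = 524.4/35.72 = 14.6809 min; τ₂ = 716.3/35.72 = 20.0532 min.
Solving the cascade with C₁(0)=C₂(0)=0 gives C₂(t) = C_in[1 − (τ₁ e^(−t/τ₁) − τ₂ e^(−t/τ₂))/(τ₁ − τ₂)].
At t = 11.26: e^(−t/τ₁) = 0.464411, e^(−t/τ₂) = 0.570349.
C₂ = 4.714·[1 − (14.6809·0.464411 − 20.0532·0.570349)/(-5.37234)] = 4.714·0.140156 = 0.660697 g/L.

0.6607 g/L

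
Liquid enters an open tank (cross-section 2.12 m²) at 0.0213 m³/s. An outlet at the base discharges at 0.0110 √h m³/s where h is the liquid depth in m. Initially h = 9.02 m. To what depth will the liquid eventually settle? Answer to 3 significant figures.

Unsteady balance on liquid volume: A dh/dt = Q_in − 0.0110 √h. At steady state dh/dt = 0:
Q_in = 0.0110 √h_ss ⇒ √h_ss = 0.0213/0.0110 = 1.9364.
h_ss = 1.9364² = 3.7495 m. (Since h₀ = 9.02 m > h_ss, the level will fall toward this value.)

3.75 m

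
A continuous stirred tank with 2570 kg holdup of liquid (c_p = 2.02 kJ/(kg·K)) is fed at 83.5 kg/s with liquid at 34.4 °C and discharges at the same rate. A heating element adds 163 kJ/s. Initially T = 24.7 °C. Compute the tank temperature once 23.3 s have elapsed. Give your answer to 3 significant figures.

M c_p dT/dt = ṁ c_p (T_in − T) + Q̇.
Rearrange: dT/dt = (T_ss − T)/τ with τ = M/ṁ = 30.778 s and T_ss = T_in + Q̇/(ṁ c_p) = 35.366 °C.
Solution: T(t) = T_ss + (T₀ − T_ss) e^(−t/τ).
T(23.3) = 35.366 + (-10.666)·e^(−23.3/30.778) = 35.366 + (-10.666)·0.46906 = 30.363 °C.

30.4 °C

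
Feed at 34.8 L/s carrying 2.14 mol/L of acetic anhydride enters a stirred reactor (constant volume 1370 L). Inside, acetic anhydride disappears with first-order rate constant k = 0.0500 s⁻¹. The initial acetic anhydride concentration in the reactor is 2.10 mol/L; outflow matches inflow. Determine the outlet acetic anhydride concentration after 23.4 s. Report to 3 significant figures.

0.957 mol/L

Accumulation = in − out − consumed: V dC/dt = Q C_in − Q C − k V C.
dC/dt = (Q/V) C_in − (Q/V + k) C; effective rate a = Q/V + k = 0.025401 + 0.0500 = 0.075401 s⁻¹.
C_ss = Q C_in/(Q + kV) = 0.72093 mol/L; C(t) = C_ss + (C₀ − C_ss) e^(−a t).
C(23.4) = 0.72093 + (1.3791)·e^(−0.075401·23.4) = 0.72093 + (1.3791)·0.17129 = 0.95715 mol/L.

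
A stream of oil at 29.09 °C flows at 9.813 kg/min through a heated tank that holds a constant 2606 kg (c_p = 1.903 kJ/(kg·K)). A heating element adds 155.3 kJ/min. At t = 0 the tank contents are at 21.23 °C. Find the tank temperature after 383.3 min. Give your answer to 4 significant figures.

Energy balance: M c_p dT/dt = ṁ c_p (T_in − T) + 155.3.
τ = M/ṁ = 265.566 min; T_ss = T_in + Q̇/(ṁ c_p) = 29.09 + 155.3/(9.813·1.903) = 37.4063 °C.
T approaches T_ss exponentially: T(t) = T_ss + (T₀ − T_ss) e^(−t/τ).
T(383.3) = 37.4063 + (-16.1763)·e^(−383.3/265.566) = 37.4063 + (-16.1763)·0.236140 = 33.5864 °C.

33.59 °C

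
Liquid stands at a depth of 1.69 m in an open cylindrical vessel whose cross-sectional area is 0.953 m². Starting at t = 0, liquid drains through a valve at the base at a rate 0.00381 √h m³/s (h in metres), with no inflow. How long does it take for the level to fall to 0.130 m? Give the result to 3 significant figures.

With no inflow, A dh/dt = −0.00381 √h.
Separate and integrate: 2(√h − √h₀) = −(0.00381/A) t.
t = 2A(√h₀ − √h)/0.00381 = 2·0.953·(√1.69 − √0.130)/0.00381
  = 1.9060 × (1.3000 − 0.36056) / 0.00381 = 469.97 s.

470 s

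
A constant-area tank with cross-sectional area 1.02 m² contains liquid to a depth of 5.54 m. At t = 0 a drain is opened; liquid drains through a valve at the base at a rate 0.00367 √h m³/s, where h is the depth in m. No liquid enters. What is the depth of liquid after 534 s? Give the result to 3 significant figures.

1.94 m

With no inflow, A dh/dt = −0.00367 √h.
This is separable: 2 d(√h)/dt = −0.00367/A, so √h = √h₀ − (0.00367/(2A)) t.
√h = √5.54 − 0.00367·534/(2·1.02) = 2.3537 − 0.96068 = 1.3930.
h = 1.3930² = 1.9406 m.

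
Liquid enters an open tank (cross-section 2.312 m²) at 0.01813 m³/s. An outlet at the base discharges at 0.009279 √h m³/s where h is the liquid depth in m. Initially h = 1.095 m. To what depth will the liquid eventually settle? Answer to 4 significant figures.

A dh/dt = Q_in − 0.009279 √h. Steady state requires inflow = outflow:
Q_in = 0.009279 √h_ss ⇒ √h_ss = 0.01813/0.009279 = 1.95387.
h_ss = 1.95387² = 3.81762 m. (Since h₀ = 1.095 m < h_ss, the level will rise toward this value.)

3.818 m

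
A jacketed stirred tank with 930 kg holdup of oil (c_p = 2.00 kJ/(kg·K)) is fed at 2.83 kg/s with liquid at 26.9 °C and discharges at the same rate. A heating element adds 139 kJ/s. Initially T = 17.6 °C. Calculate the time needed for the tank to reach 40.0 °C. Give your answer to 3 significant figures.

Unsteady energy balance on the tank contents: M c_p dT/dt = ṁ c_p (T_in − T) + 139.
τ = M/ṁ = 328.62 s; T_ss = T_in + Q̇/(ṁ c_p) = 51.458 °C.
T(t) = T_ss + (T₀ − T_ss) e^(−t/τ). Set T = 40.0:
e^(−t/τ) = (40.0 − 51.458)/(17.6 − 51.458) = 0.33842
t = −328.62 · ln(0.33842) = 356.05 s.

356 s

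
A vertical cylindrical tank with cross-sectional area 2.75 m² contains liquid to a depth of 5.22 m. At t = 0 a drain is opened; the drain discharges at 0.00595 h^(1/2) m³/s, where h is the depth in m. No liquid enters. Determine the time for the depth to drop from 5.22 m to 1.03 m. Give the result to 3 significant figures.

1170 s

Unsteady balance on liquid volume: A dh/dt = −0.00595 √h.
This is separable: 2 d(√h)/dt = −0.00595/A, so √h = √h₀ − (0.00595/(2A)) t.
t = 2A(√h₀ − √h)/0.00595 = 2·2.75·(√5.22 − √1.03)/0.00595
  = 5.5000 × (2.2847 − 1.0149) / 0.00595 = 1173.8 s.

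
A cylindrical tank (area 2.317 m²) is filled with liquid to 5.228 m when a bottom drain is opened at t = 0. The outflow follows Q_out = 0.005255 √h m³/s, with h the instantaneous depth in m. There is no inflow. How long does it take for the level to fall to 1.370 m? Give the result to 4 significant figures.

984.1 s

A dh/dt = −Q_out = −0.005255 √h.
This is separable: 2 d(√h)/dt = −0.005255/A, so √h = √h₀ − (0.005255/(2A)) t.
t = 2A(√h₀ − √h)/0.005255 = 2·2.317·(√5.228 − √1.370)/0.005255
  = 4.63400 × (2.28648 − 1.17047) / 0.005255 = 984.129 s.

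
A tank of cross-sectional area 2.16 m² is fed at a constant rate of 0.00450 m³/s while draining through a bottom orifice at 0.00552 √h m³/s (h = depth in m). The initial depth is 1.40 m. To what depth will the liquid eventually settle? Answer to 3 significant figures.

A dh/dt = Q_in − 0.00552 √h. Steady state requires inflow = outflow:
Q_in = 0.00552 √h_ss ⇒ √h_ss = 0.00450/0.00552 = 0.81522.
h_ss = 0.81522² = 0.66458 m. (Since h₀ = 1.40 m > h_ss, the level will fall toward this value.)

0.665 m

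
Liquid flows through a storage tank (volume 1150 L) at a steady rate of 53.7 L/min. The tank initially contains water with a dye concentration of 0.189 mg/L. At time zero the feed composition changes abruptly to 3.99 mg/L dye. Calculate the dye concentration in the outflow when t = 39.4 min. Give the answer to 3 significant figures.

3.39 mg/L

Mass balance on the solute (V constant): V dC/dt = Q(C_in − C).
So dC/dt = (C_in − C)/τ with τ = V/Q = 1150/53.7 = 21.415 min.
Integrating: C(t) = C_in + (C₀ − C_in) e^(−t/τ).
C(39.4) = 3.99 + (0.189 − 3.99)·e^(−39.4/21.415) = 3.99 + (-3.8010)·0.15885 = 3.3862 mg/L.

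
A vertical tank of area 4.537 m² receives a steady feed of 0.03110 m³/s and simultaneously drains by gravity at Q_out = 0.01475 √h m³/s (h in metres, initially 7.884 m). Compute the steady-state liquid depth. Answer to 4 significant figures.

4.446 m

Unsteady balance on liquid volume: A dh/dt = Q_in − 0.01475 √h. At steady state dh/dt = 0:
Q_in = 0.01475 √h_ss ⇒ √h_ss = 0.03110/0.01475 = 2.10847.
h_ss = 2.10847² = 4.44567 m. (Since h₀ = 7.884 m > h_ss, the level will fall toward this value.)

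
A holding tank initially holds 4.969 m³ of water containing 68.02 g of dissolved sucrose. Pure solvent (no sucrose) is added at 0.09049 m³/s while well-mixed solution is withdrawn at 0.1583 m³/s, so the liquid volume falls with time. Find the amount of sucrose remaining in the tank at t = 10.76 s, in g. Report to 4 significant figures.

46.95 g

Total volume: dV/dt = Q_in − Q_out = -0.0678100 m³/s, so V(t) = 4.969 − 0.0678100 t and V(10.76) = 4.23936 m³.
Species balance (pure solvent in): dm/dt = −Q_out · m/V(t).
Separate: dm/m = −Q_out dt/V(t) ⇒ ln(m/m₀) = −(Q_out/(Q_in−Q_out)) ln(V/V₀).
m = m₀ (V₀/V)^(Q_out/(Q_in−Q_out)) = 68.02 × (4.969/4.23936)^(-2.33446) = 46.9497 g.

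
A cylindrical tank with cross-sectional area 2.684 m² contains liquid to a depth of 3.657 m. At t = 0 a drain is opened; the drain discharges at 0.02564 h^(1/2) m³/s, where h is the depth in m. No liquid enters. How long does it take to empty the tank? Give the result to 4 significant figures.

Mass balance (ρ constant): A dh/dt = −0.02564 √h.
This is separable: 2 d(√h)/dt = −0.02564/A, so √h = √h₀ − (0.02564/(2A)) t.
Tank is empty when √h = 0: t_empty = 2A√h₀/0.02564.
t_empty = 2·2.684·√3.657/0.02564 = 5.36800·1.91233/0.02564 = 400.366 s.

400.4 s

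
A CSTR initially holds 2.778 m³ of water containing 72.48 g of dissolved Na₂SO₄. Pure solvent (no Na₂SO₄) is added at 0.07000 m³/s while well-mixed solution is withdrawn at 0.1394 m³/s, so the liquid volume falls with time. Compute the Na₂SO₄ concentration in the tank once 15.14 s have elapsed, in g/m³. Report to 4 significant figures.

16.16 g/m³

Total volume: dV/dt = Q_in − Q_out = -0.0694000 m³/s, so V(t) = 2.778 − 0.0694000 t and V(15.14) = 1.72728 m³.
Solute balance: dm/dt = 0 − Q_out C = −Q_out m/V(t).
dm/m = −Q_out dt/(V₀ − 0.0694000 t); integrating gives ln(m/m₀) = −(Q_out/(Q_in−Q_out)) ln(V/V₀).
m = m₀ (V₀/V)^(Q_out/(Q_in−Q_out)) = 72.48 × (2.778/1.72728)^(-2.00865) = 27.9060 g.
C = m/V = 27.9060/1.72728 = 16.1560 g/m³.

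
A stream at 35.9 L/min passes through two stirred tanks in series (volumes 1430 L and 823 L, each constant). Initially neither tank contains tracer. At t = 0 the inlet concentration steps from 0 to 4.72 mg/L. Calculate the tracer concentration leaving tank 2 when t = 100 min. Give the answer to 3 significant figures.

3.90 mg/L

Species balance on tank i: dCᵢ/dt = (Cᵢ₋₁ − Cᵢ)/τᵢ with τᵢ = Vᵢ/Q.
τ₁ = 1430/35.9 = 39.833 min; τ₂ = 823/35.9 = 22.925 min.
Tank 1: C₁ = C_in(1 − e^(−t/τ₁)). Tank 2 (τ₁ ≠ τ₂): C₂ = C_in[1 − (τ₁ e^(−t/τ₁) − τ₂ e^(−t/τ₂))/(τ₁ − τ₂)].
At t = 100: e^(−t/τ₁) = 0.081228, e^(−t/τ₂) = 0.012752.
C₂ = 4.72·[1 − (39.833·0.081228 − 22.925·0.012752)/(16.908)] = 4.72·0.82593 = 3.8984 mg/L.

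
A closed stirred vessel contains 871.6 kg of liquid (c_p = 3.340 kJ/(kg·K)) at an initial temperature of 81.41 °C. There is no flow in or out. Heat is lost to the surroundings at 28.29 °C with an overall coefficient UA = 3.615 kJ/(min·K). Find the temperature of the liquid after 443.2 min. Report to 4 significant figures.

58.93 °C

Unsteady energy balance on the tank contents: M c_p dT/dt = −UA(T − T_amb).
dT/dt = (T_ss − T)/τ with T_ss = T_amb = 28.2900 °C, τ = M c_p/UA = 871.6·3.340/3.615 = 805.296 min.
This is linear first-order; T(t) = T_ss + (T₀ − T_ss) e^(−t/τ).
T(443.2) = 28.2900 + (53.1200)·0.576744 = 58.9266 °C.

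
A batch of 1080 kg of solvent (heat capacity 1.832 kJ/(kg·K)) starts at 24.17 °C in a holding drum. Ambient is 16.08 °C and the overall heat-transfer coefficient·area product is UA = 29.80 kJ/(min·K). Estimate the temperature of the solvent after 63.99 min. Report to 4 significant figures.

19.17 °C

Lumped-capacitance energy balance: M c_p dT/dt = UA(T_amb − T).
dT/dt = (T_ss − T)/τ with T_ss = T_amb = 16.0800 °C, τ = M c_p/UA = 1080·1.832/29.80 = 66.3946 min.
T approaches T_ss exponentially: T(t) = T_ss + (T₀ − T_ss) e^(−t/τ).
T(63.99) = 16.0800 + (8.09000)·0.381447 = 19.1659 °C.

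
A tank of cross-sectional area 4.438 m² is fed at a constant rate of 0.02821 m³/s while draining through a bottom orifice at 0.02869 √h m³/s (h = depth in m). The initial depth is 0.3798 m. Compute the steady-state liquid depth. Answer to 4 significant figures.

0.9668 m

Level balance: A dh/dt = 0.02821 − 0.02869 √h. Setting dh/dt = 0:
Q_in = 0.02869 √h_ss ⇒ √h_ss = 0.02821/0.02869 = 0.983269.
h_ss = 0.983269² = 0.966819 m. (Since h₀ = 0.3798 m < h_ss, the level will rise toward this value.)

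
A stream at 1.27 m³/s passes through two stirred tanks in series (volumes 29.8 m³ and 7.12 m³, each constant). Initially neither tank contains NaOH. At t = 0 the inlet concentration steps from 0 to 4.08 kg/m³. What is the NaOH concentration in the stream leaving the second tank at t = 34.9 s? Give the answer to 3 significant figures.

2.87 kg/m³

Time constants: τᵢ = Vᵢ/Q for each well-mixed tank.
τ₁ = 29.8/1.27 = 23.465 s; τ₂ = 7.12/1.27 = 5.6063 s.
Tank 1: C₁ = C_in(1 − e^(−t/τ₁)). Tank 2 (τ₁ ≠ τ₂): C₂ = C_in[1 − (τ₁ e^(−t/τ₁) − τ₂ e^(−t/τ₂))/(τ₁ − τ₂)].
At t = 34.9: e^(−t/τ₁) = 0.22597, e^(−t/τ₂) = 0.0019790.
C₂ = 4.08·[1 − (23.465·0.22597 − 5.6063·0.0019790)/(17.858)] = 4.08·0.70371 = 2.8711 kg/m³.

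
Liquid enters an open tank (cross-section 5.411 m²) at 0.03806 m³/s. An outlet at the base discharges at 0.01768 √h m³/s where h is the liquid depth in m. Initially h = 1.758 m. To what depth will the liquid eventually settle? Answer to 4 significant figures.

4.634 m

Unsteady balance on liquid volume: A dh/dt = Q_in − 0.01768 √h. At steady state dh/dt = 0:
Q_in = 0.01768 √h_ss ⇒ √h_ss = 0.03806/0.01768 = 2.15271.
h_ss = 2.15271² = 4.63418 m. (Since h₀ = 1.758 m < h_ss, the level will rise toward this value.)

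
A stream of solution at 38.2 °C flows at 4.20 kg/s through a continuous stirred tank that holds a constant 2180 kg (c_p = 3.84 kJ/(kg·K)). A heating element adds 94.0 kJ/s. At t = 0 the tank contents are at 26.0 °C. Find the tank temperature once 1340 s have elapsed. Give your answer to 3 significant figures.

42.7 °C

Unsteady energy balance on the tank contents: M c_p dT/dt = ṁ c_p (T_in − T) + 94.0.
τ = M/ṁ = 519.05 s; T_ss = T_in + Q̇/(ṁ c_p) = 38.2 + 94.0/(4.20·3.84) = 44.028 °C.
This is linear first-order; T(t) = T_ss + (T₀ − T_ss) e^(−t/τ).
T(1340) = 44.028 + (-18.028)·e^(−1340/519.05) = 44.028 + (-18.028)·0.075649 = 42.665 °C.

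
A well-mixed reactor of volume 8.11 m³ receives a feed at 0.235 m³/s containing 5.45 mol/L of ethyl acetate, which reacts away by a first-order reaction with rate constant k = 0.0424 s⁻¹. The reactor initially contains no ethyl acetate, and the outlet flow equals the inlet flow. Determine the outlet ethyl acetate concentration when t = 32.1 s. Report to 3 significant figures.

1.99 mol/L

Species balance: V dC/dt = Q C_in − Q C − k V C.
This is linear with rate a = Q/V + k = 0.071377 s⁻¹.
C_ss = Q C_in/(Q + kV) = 2.2125 mol/L; C(t) = C_ss + (C₀ − C_ss) e^(−a t).
C(32.1) = 2.2125 + (-2.2125)·e^(−0.071377·32.1) = 2.2125 + (-2.2125)·0.10115 = 1.9887 mol/L.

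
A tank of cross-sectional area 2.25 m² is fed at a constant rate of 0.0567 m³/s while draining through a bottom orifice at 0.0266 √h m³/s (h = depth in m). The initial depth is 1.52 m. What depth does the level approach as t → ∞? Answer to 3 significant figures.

4.54 m

A dh/dt = Q_in − 0.0266 √h. Steady state requires inflow = outflow:
Q_in = 0.0266 √h_ss ⇒ √h_ss = 0.0567/0.0266 = 2.1316.
h_ss = 2.1316² = 4.5436 m. (Since h₀ = 1.52 m < h_ss, the level will rise toward this value.)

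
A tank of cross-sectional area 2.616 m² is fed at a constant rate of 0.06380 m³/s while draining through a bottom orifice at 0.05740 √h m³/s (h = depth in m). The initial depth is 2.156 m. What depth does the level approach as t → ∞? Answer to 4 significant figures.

Mass balance (ρ constant): A dh/dt = Q_in − 0.05740 √h. At steady state dh/dt = 0:
Q_in = 0.05740 √h_ss ⇒ √h_ss = 0.06380/0.05740 = 1.11150.
h_ss = 1.11150² = 1.23543 m. (Since h₀ = 2.156 m > h_ss, the level will fall toward this value.)

1.235 m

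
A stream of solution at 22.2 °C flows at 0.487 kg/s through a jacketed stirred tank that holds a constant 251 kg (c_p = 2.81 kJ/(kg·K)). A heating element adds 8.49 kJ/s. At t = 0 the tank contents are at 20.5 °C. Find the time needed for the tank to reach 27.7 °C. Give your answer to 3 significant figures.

M c_p dT/dt = ṁ c_p (T_in − T) + Q̇.
τ = M/ṁ = 515.40 s; T_ss = T_in + Q̇/(ṁ c_p) = 28.404 °C.
T(t) = T_ss + (T₀ − T_ss) e^(−t/τ). Set T = 27.7:
e^(−t/τ) = (27.7 − 28.404)/(20.5 − 28.404) = 0.089070
t = −515.40 · ln(0.089070) = 1246.4 s.

1250 s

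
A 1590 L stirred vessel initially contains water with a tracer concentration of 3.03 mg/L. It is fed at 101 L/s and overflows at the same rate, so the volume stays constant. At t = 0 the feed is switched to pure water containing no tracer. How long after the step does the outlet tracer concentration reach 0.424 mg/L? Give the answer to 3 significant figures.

31.0 s

Species balance on the tank: V dC/dt = Q(C_in − C), so τ = V/Q = 15.743 s.
C(t) = C_in + (C₀ − C_in) e^(−t/τ). Set C = 0.424 and solve for t:
e^(−t/τ) = (C − C_in)/(C₀ − C_in) = (0.424 − 0)/(3.03 − 0) = 0.13993
t = −τ ln(…) = 15.743 × 1.9666 = 30.959 s.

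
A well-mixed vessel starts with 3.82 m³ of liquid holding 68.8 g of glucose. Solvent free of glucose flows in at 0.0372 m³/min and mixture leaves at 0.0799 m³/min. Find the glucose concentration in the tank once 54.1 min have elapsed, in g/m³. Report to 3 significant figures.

Total volume: dV/dt = Q_in − Q_out = -0.042700 m³/min, so V(t) = 3.82 − 0.042700 t and V(54.1) = 1.5099 m³.
No glucose enters, so dm/dt = −Q_out · (m/V).
dm/m = −Q_out dt/(V₀ − 0.042700 t); integrating gives ln(m/m₀) = −(Q_out/(Q_in−Q_out)) ln(V/V₀).
m = m₀ (V₀/V)^(Q_out/(Q_in−Q_out)) = 68.8 × (3.82/1.5099)^(-1.8712) = 12.114 g.
C = m/V = 12.114/1.5099 = 8.0231 g/m³.

8.02 g/m³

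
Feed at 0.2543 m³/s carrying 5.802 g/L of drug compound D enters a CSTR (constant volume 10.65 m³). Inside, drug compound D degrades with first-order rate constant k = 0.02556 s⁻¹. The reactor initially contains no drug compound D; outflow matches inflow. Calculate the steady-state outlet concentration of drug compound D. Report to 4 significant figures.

V dC/dt = Q(C_in − C) − k V C.
Steady state (dC/dt = 0): C_ss = Q C_in/(Q + kV) = C_in/(1 + kV/Q).
C_ss = 0.2543·5.802/(0.2543 + 0.02556·10.65) = 1.47545/0.526514 = 2.80230 g/L.

2.802 g/L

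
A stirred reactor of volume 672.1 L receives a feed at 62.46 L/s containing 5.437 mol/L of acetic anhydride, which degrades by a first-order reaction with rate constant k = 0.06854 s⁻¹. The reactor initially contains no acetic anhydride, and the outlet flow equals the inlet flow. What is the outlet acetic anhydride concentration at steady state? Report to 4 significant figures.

3.129 mol/L

Species balance: V dC/dt = Q C_in − Q C − k V C.
Steady state (dC/dt = 0): C_ss = Q C_in/(Q + kV) = C_in/(1 + kV/Q).
C_ss = 62.46·5.437/(62.46 + 0.06854·672.1) = 339.595/108.526 = 3.12917 mol/L.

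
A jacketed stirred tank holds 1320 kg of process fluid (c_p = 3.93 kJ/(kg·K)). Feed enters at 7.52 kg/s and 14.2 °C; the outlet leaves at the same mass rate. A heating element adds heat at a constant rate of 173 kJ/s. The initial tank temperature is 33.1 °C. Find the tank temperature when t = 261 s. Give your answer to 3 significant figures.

23.0 °C

M c_p dT/dt = ṁ c_p (T_in − T) + Q̇.
Rearrange: dT/dt = (T_ss − T)/τ with τ = M/ṁ = 175.53 s and T_ss = T_in + Q̇/(ṁ c_p) = 20.054 °C.
Integrating: T(t) = T_ss + (T₀ − T_ss) e^(−t/τ).
T(261) = 20.054 + (13.046)·e^(−261/175.53) = 20.054 + (13.046)·0.22607 = 23.003 °C.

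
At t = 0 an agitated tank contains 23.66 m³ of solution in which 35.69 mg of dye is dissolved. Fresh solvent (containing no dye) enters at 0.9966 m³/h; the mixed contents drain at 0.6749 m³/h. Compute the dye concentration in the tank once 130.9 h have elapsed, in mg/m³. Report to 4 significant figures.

Let m(t) be the amount of dye. Volume: V(t) = V₀ + (Q_in − Q_out) t = 23.66 + 0.321700 t; V(130.9) = 65.7705 m³.
Species balance (pure solvent in): dm/dt = −Q_out · m/V(t).
dm/m = −Q_out dt/(V₀ + 0.321700 t); integrating gives ln(m/m₀) = −(Q_out/(Q_in−Q_out)) ln(V/V₀).
m = m₀ (V₀/V)^(Q_out/(Q_in−Q_out)) = 35.69 × (23.66/65.7705)^(2.09792) = 4.17865 mg.
C = m/V = 4.17865/65.7705 = 0.0635338 mg/m³.

0.06353 mg/m³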